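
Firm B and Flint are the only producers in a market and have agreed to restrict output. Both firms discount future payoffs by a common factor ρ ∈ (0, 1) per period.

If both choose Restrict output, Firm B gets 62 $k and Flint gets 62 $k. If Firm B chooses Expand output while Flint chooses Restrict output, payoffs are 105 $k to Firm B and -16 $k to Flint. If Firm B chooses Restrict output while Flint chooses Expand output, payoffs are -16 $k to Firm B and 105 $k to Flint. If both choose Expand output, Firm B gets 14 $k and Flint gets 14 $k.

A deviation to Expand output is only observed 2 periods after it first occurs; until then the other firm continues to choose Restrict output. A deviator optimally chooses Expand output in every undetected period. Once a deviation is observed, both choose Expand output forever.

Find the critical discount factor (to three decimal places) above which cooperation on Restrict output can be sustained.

Deviating for the 2 undetected periods gains 105−62 = 43 per period over cooperation, then loses 62−14 = 48 per period forever once punishment starts.
Gain: 43(1 + ρ + … + ρ^1); loss: 48·ρ^2/(1−ρ).
No profitable deviation ⇔ 43(1−ρ^2) ≤ 48·ρ^2, i.e. ρ^2 ≥ 43/(43+48) = 43/91.
Hence ρ ≥ (43/91)^(1/2) ≈ 0.687.

0.687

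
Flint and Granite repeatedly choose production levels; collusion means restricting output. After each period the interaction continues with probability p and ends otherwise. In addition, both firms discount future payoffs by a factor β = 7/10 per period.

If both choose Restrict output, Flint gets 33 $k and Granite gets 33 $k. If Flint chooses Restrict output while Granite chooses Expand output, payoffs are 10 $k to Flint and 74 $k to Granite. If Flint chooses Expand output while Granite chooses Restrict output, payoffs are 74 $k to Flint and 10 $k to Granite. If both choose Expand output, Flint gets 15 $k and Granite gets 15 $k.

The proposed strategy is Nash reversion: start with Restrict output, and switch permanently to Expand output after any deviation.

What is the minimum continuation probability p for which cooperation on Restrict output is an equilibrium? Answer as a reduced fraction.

410/413

Expected continuation weight on next period's payoff is β·p = 7/10·p, which plays the role of the discount factor.
Cooperation requires 7/10·p ≥ (74−33)/(74−15) = 41/59, hence p ≥ 410/413.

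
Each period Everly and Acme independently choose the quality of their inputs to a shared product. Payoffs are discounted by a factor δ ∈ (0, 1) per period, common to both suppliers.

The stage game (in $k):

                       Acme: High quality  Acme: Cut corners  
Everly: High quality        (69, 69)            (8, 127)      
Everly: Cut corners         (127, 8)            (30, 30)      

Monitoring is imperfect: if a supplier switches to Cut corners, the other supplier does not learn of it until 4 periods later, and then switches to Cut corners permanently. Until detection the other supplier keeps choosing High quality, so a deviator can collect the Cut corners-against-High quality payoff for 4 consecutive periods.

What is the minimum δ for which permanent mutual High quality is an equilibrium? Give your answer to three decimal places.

Deviating for the 4 undetected periods gains 127−69 = 58 per period over cooperation, then loses 69−30 = 39 per period forever once punishment starts.
Gain: 58(1 + δ + … + δ^3); loss: 39·δ^4/(1−δ).
No profitable deviation ⇔ 58(1−δ^4) ≤ 39·δ^4, i.e. δ^4 ≥ 58/(58+39) = 58/97.
Hence δ ≥ (58/97)^(1/4) ≈ 0.879.

0.879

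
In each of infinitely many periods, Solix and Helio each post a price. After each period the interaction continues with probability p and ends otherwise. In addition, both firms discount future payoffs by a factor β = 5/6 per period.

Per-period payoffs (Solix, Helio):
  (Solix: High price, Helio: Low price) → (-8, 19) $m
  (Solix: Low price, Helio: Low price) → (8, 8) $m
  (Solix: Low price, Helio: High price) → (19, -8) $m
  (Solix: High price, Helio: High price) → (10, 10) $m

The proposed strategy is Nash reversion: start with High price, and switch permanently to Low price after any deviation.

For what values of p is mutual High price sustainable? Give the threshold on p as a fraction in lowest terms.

54/55

With continuation probability p and discount β, the effective per-period discount factor is βp.
Grim-trigger IC: βp ≥ (19−10)/(19−8) = 9/11.
So p ≥ (9/11)/(5/6) = 54/55.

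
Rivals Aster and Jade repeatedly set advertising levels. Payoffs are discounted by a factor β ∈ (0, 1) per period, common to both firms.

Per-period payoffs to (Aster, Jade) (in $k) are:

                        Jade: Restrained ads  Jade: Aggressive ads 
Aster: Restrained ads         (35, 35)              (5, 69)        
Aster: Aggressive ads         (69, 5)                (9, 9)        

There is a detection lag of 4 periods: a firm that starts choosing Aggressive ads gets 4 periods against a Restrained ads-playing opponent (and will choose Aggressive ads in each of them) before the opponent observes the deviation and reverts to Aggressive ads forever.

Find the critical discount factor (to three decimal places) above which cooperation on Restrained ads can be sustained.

Deviating for the 4 undetected periods gains 69−35 = 34 per period over cooperation, then loses 35−9 = 26 per period forever once punishment starts.
Gain: 34(1 + β + … + β^3); loss: 26·β^4/(1−β).
No profitable deviation ⇔ 34(1−β^4) ≤ 26·β^4, i.e. β^4 ≥ 34/(34+26) = 17/30.
Hence β ≥ (17/30)^(1/4) ≈ 0.868.

0.868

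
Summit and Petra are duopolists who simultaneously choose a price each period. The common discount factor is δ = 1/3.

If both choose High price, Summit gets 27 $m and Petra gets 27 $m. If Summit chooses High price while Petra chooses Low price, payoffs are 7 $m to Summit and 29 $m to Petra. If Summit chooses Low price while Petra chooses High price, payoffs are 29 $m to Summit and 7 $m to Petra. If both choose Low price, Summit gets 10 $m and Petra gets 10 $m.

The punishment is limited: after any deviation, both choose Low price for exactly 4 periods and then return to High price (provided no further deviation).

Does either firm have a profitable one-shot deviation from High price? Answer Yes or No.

No

A one-shot deviation gives 29 now, then 10 for 4 periods, then back to 27.
Gain from deviating: (29−27) today; loss: (27−10) in each of the next 4 periods.
No-deviation condition: (27−10)(δ+…+δ^4) ≥ 29−27, i.e. δ+…+δ^4 ≥ 2/17.
At δ = 1/3: δ+…+δ^4 = 0.4938 ≥ 0.1176.
So cooperation is sustainable.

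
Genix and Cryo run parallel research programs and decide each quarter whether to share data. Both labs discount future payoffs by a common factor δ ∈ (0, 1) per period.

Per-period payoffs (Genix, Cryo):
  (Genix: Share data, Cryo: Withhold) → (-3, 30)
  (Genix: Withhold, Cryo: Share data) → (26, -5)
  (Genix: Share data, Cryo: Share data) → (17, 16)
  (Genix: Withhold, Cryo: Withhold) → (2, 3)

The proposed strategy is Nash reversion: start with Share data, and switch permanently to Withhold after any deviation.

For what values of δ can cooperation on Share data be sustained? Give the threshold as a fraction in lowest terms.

14/27

Genix: cooperation gives 17 each period; deviation gives 26 once then 2 forever.
  17/(1−δ) ≥ 26 + 2δ/(1−δ) ⇒ δ ≥ 9/24 = 3/8.
Cryo: cooperation gives 16 each period; deviation gives 30 once then 3 forever.
  δ ≥ 14/27.
Both must hold, so the binding constraint is Cryo's: δ ≥ 14/27.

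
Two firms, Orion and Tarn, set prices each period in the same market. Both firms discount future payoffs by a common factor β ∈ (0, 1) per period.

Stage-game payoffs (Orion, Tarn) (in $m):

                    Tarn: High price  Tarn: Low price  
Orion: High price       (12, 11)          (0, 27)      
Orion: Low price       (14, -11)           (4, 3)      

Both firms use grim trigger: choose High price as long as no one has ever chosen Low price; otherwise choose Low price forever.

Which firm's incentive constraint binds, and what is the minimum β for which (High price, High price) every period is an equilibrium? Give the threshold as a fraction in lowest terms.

Orion: cooperation gives 12 each period; deviation gives 14 once then 4 forever.
  12/(1−β) ≥ 14 + 4β/(1−β) ⇒ β ≥ 2/10 = 1/5.
Tarn: cooperation gives 11 each period; deviation gives 27 once then 3 forever.
  β ≥ 16/24 = 2/3.
Both must hold, so the binding constraint is Tarn's: β ≥ 2/3.

Tarn; β ≥ 2/3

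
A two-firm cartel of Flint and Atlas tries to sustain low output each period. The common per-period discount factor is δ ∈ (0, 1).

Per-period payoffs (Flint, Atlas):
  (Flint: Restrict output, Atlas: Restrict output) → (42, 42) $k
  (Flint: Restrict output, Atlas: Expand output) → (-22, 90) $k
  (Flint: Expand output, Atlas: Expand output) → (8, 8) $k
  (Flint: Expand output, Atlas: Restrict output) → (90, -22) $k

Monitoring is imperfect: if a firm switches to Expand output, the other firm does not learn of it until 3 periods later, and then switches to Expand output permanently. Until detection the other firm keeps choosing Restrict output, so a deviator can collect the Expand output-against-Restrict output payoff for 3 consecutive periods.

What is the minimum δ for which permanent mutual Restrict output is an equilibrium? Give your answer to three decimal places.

The best deviation is to choose Expand output for all 3 undetected periods, earning 90 each, then 8 forever once detected.
Deviation value: 90(1−δ^3)/(1−δ) + 8δ^3/(1−δ); cooperation value: 42/(1−δ).
IC: 42 ≥ 90(1−δ^3) + 8δ^3 = 90 − 82δ^3.
So δ^3 ≥ 48/82 = 24/41, giving δ ≥ (24/41)^(1/3) ≈ 0.837.

0.837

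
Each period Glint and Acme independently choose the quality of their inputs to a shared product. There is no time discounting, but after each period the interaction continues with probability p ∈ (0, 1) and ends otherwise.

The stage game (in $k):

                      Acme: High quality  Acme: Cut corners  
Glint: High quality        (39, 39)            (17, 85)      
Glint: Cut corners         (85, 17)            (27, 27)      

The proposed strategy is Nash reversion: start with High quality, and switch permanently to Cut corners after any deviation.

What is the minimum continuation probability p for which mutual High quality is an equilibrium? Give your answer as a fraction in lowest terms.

23/29

Expected cooperation value is 39 + p·39 + p²·39 + … = 39/(1−p); deviation gives 85 + p·27/(1−p).
39 ≥ 85(1−p) + 27p ⇒ 58p ≥ 46 ⇒ p ≥ 46/58 = 23/29.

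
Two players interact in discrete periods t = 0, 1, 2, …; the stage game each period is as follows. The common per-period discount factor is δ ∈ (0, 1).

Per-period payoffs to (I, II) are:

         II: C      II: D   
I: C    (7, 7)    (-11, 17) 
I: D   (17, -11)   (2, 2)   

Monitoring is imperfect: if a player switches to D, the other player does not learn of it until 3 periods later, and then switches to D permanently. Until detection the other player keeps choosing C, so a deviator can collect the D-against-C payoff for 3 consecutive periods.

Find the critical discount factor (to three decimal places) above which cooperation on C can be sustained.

0.874

The best deviation is to choose D for all 3 undetected periods, earning 17 each, then 2 forever once detected.
Deviation value: 17(1−δ^3)/(1−δ) + 2δ^3/(1−δ); cooperation value: 7/(1−δ).
IC: 7 ≥ 17(1−δ^3) + 2δ^3 = 17 − 15δ^3.
So δ^3 ≥ 10/15 = 2/3, giving δ ≥ (2/3)^(1/3) ≈ 0.874.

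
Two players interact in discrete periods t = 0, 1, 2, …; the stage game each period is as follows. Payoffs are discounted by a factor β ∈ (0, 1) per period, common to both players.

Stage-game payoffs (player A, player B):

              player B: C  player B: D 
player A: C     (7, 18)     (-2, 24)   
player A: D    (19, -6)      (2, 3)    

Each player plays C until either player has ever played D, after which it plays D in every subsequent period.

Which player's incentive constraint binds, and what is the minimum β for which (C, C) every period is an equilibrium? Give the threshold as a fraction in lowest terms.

For player A: deviation gain 19−7 = 12, per-period punishment loss 7−2 = 5. IC gives β ≥ 12/17.
For player B: gain 6, loss 15 per period, so β ≥ 6/21 = 2/7.
The tighter constraint is player A's, so cooperation needs β ≥ 12/17.

player A; β ≥ 12/17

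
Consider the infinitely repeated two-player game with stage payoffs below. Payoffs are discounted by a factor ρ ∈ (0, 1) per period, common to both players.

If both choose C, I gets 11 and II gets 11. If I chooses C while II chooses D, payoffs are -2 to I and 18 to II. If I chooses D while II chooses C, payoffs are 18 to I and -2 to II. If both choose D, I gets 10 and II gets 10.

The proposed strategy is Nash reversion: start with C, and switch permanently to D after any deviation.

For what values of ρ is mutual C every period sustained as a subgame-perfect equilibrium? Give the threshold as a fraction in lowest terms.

7/8

Cooperation forever yields 11 each period: 11/(1−ρ).
Deviating yields 18 once, then 10 forever: 18 + 10ρ/(1−ρ).
No profitable deviation requires 11/(1−ρ) ≥ 18 + 10ρ/(1−ρ).
Multiplying by (1−ρ): 11 ≥ 18(1−ρ) + 10ρ = 18 − 8ρ.
So 8ρ ≥ 7, i.e. ρ ≥ 7/8.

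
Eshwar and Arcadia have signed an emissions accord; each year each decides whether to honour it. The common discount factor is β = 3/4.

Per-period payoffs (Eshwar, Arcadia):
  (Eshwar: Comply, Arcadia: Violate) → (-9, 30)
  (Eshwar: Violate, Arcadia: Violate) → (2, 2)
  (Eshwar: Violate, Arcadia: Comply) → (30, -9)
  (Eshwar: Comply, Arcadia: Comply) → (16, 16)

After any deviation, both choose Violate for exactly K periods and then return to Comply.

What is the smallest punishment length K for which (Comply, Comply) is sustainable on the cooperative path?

IC: β(1−β^K)/(1−β) ≥ (30−16)/(16−2) = 1.
With β = 3/4: need 1 − β^K ≥ 1·(1−3/4)/(3/4), i.e. β^K ≤ 0.6667.
Since (3/4)^1 = 0.7500 and (3/4)^2 = 0.5625, the smallest such K is 2.

2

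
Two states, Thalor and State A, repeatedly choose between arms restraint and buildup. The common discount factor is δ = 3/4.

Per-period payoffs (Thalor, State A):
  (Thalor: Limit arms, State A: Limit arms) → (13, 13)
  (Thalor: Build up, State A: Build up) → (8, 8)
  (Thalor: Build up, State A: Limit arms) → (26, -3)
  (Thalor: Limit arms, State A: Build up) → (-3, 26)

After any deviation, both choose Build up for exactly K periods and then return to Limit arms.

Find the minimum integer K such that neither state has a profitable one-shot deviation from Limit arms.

8

No profitable deviation requires (13−8)(δ+…+δ^K) ≥ 26−13, i.e. δ+…+δ^K ≥ 13/5 ≈ 2.6000.
With δ = 3/4, the partial sums are K=1: 0.7500, K=2: 1.3125, …, K=6: 2.4661, K=7: 2.5995, K=8: 2.6997.
K = 8 is the first length at which the sum reaches 2.6000.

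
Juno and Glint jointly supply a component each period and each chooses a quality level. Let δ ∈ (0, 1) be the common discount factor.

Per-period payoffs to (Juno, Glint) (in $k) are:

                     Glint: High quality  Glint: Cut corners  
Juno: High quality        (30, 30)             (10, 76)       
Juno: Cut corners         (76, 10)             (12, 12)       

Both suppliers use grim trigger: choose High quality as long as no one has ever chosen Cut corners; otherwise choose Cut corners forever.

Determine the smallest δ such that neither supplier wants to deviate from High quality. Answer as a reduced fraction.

23/32

30/(1−δ) ≥ 76 + 12δ/(1−δ)
30 ≥ 76 − 64δ
δ ≥ 46/64 = 23/32.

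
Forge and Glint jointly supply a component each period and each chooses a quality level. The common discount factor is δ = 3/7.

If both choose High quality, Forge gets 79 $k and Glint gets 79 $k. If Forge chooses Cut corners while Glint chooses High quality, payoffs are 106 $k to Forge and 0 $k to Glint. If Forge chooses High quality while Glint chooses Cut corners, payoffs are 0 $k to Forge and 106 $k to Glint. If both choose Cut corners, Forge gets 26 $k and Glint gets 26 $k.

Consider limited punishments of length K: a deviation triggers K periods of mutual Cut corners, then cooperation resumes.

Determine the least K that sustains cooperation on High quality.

No profitable deviation requires (79−26)(δ+…+δ^K) ≥ 106−79, i.e. δ+…+δ^K ≥ 27/53 ≈ 0.5094.
With δ = 3/7, the partial sums are K=1: 0.4286, K=2: 0.6122.
K = 2 is the first length at which the sum reaches 0.5094.

2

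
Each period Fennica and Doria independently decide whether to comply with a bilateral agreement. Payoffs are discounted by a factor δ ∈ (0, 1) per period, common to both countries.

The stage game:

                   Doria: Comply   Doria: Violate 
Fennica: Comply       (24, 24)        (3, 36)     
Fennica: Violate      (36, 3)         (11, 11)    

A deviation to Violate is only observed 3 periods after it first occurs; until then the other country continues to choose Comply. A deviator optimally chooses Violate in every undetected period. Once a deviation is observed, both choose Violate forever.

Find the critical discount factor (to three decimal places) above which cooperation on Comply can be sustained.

A deviator earns 36 for 3 periods, then 11 forever; cooperating earns 24 forever. Multiplying the IC by (1−δ):
24 ≥ 36(1−δ^3) + 11δ^3, so 25·δ^3 ≥ 12 and δ^3 ≥ 12/25.
δ ≥ (12/25)^(1/3) ≈ 0.783.

0.783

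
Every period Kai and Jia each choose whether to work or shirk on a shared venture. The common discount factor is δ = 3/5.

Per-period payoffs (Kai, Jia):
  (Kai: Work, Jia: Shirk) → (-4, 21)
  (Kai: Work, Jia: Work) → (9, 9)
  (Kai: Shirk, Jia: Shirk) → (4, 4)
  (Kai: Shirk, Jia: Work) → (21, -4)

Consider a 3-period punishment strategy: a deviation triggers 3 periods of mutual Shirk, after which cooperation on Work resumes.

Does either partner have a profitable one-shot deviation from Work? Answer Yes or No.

Yes

IC: δ+…+δ^3 ≥ (21−9)/(9−4) = 12/5.
At δ = 3/5: partial sum = 1.1760 < 2.4000. Cooperation not sustainable.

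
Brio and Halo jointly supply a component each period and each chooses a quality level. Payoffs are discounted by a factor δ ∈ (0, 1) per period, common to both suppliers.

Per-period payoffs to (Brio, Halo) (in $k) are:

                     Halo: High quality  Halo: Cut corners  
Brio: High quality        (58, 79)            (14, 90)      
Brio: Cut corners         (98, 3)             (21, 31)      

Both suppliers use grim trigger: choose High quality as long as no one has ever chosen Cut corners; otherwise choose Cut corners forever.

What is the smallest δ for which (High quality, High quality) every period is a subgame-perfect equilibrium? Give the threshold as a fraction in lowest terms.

Brio's threshold: (98−58)/(98−21) = 40/77.
Halo's threshold: (90−79)/(90−31) = 11/59.
40/77 > 11/59, so Brio binds and δ* = 40/77.

40/77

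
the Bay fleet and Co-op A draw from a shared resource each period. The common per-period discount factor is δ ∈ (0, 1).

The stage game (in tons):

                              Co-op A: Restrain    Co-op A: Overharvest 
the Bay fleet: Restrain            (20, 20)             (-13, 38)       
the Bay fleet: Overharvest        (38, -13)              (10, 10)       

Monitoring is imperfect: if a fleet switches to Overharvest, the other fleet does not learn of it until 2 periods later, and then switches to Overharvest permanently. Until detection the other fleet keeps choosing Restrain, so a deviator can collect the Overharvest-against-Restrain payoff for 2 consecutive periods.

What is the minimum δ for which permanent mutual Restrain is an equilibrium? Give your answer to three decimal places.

A deviator earns 38 for 2 periods, then 10 forever; cooperating earns 20 forever. Multiplying the IC by (1−δ):
20 ≥ 38(1−δ^2) + 10δ^2, so 28·δ^2 ≥ 18 and δ^2 ≥ 9/14.
δ ≥ (9/14)^(1/2) ≈ 0.802.

0.802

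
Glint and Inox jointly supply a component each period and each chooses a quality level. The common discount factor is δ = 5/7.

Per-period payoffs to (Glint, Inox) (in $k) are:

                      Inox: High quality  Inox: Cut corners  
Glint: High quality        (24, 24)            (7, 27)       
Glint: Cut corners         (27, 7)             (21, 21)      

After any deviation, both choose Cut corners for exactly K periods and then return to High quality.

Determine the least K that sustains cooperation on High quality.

2

IC: δ(1−δ^K)/(1−δ) ≥ (27−24)/(24−21) = 1.
With δ = 5/7: need 1 − δ^K ≥ 1·(1−5/7)/(5/7), i.e. δ^K ≤ 0.6000.
Since (5/7)^1 = 0.7143 and (5/7)^2 = 0.5102, the smallest such K is 2.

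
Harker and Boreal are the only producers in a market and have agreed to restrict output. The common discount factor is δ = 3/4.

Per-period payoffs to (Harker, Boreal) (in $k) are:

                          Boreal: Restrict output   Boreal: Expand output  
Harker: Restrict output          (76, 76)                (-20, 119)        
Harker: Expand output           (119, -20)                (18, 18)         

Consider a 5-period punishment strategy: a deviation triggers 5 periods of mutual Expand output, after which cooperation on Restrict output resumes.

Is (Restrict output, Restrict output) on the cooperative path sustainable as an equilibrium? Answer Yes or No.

Yes

IC: δ+…+δ^5 ≥ (119−76)/(76−18) = 43/58.
At δ = 3/4: partial sum = 2.2881 ≥ 0.7414. Cooperation sustainable.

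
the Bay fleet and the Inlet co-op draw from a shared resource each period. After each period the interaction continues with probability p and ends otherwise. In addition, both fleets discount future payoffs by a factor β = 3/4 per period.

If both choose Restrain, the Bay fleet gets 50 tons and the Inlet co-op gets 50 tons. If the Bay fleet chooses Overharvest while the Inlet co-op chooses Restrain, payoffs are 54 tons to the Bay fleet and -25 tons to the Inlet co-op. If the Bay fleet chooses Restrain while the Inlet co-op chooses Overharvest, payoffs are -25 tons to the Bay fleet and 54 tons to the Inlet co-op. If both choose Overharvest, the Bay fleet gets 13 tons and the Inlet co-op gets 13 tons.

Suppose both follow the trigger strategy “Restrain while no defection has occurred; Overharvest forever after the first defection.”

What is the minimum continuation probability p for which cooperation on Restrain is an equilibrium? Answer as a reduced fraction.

16/123

With continuation probability p and discount β, the effective per-period discount factor is βp.
Grim-trigger IC: βp ≥ (54−50)/(54−13) = 4/41.
So p ≥ (4/41)/(3/4) = 16/123.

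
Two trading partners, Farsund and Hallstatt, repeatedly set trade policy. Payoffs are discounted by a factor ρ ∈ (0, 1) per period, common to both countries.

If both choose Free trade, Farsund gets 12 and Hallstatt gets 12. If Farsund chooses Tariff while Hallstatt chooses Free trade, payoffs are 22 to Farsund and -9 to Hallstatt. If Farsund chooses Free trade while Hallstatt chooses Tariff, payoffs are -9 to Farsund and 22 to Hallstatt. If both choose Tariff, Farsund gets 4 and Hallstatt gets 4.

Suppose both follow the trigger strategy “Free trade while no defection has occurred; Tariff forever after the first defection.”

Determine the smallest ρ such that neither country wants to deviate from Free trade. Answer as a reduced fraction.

12/(1−ρ) ≥ 22 + 4ρ/(1−ρ)
12 ≥ 22 − 18ρ
ρ ≥ 10/18 = 5/9.

5/9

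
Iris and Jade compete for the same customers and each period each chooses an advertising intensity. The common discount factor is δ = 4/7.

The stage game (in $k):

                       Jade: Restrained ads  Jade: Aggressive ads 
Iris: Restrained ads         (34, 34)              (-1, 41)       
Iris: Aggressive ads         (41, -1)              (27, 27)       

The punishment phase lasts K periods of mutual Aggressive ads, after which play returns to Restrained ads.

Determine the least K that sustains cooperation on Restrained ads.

3

IC: δ(1−δ^K)/(1−δ) ≥ (41−34)/(34−27) = 1.
With δ = 4/7: need 1 − δ^K ≥ 1·(1−4/7)/(4/7), i.e. δ^K ≤ 0.2500.
Since (4/7)^2 = 0.3265 and (4/7)^3 = 0.1866, the smallest such K is 3.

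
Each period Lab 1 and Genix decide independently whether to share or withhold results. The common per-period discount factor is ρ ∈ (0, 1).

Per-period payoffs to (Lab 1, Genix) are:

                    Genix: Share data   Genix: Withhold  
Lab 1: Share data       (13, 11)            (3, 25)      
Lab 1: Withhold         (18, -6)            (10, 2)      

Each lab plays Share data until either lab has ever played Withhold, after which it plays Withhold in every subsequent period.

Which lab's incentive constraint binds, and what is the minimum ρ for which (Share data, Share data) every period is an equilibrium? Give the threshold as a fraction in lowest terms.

Lab 1's threshold: (18−13)/(18−10) = 5/8.
Genix's threshold: (25−11)/(25−2) = 14/23.
5/8 > 14/23, so Lab 1 binds and ρ* = 5/8.

Lab 1; ρ ≥ 5/8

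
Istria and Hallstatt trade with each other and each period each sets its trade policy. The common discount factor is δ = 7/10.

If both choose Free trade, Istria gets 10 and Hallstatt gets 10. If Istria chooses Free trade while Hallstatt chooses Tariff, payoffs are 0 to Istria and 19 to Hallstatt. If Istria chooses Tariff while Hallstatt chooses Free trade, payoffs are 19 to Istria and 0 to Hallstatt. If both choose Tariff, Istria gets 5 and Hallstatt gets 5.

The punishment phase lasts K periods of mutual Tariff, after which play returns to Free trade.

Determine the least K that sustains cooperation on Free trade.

5

No profitable deviation requires (10−5)(δ+…+δ^K) ≥ 19−10, i.e. δ+…+δ^K ≥ 9/5 ≈ 1.8000.
With δ = 7/10, the partial sums are K=1: 0.7000, K=2: 1.1900, K=3: 1.5330, K=4: 1.7731, K=5: 1.9412.
K = 5 is the first length at which the sum reaches 1.8000.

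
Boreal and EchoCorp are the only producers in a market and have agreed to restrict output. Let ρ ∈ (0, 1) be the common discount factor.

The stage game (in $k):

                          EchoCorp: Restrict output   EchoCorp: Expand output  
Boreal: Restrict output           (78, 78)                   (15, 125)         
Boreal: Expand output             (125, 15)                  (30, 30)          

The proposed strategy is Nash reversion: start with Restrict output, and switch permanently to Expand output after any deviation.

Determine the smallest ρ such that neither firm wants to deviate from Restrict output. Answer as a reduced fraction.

Cooperation forever yields 78 each period: 78/(1−ρ).
Deviating yields 125 once, then 30 forever: 125 + 30ρ/(1−ρ).
No profitable deviation requires 78/(1−ρ) ≥ 125 + 30ρ/(1−ρ).
Multiplying by (1−ρ): 78 ≥ 125(1−ρ) + 30ρ = 125 − 95ρ.
So 95ρ ≥ 47, i.e. ρ ≥ 47/95.

47/95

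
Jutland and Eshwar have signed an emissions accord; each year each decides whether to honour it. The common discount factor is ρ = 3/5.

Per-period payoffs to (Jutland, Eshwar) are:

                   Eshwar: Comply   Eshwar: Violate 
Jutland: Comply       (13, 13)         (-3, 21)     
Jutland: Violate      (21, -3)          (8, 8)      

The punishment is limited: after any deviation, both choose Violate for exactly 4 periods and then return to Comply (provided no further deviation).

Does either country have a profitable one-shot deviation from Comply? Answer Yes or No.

A one-shot deviation gives 21 now, then 8 for 4 periods, then back to 13.
Gain from deviating: (21−13) today; loss: (13−8) in each of the next 4 periods.
No-deviation condition: (13−8)(ρ+…+ρ^4) ≥ 21−13, i.e. ρ+…+ρ^4 ≥ 8/5.
At ρ = 3/5: ρ+…+ρ^4 = 1.3056 < 1.6000.
So cooperation is not sustainable.

Yes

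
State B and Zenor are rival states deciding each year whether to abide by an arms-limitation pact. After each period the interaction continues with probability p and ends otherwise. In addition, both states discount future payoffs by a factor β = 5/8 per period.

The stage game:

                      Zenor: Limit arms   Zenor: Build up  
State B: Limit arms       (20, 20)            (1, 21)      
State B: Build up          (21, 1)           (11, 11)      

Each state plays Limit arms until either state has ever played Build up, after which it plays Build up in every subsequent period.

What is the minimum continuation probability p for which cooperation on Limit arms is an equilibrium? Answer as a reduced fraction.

With continuation probability p and discount β, the effective per-period discount factor is βp.
Grim-trigger IC: βp ≥ (21−20)/(21−11) = 1/10.
So p ≥ (1/10)/(5/8) = 4/25.

4/25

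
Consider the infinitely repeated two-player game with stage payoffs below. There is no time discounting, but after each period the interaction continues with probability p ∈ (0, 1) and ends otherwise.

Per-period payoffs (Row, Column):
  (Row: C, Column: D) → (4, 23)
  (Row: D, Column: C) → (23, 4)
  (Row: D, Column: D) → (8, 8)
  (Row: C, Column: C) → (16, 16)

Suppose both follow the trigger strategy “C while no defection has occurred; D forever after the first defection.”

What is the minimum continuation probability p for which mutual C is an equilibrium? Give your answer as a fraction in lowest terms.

7/15

With no time discounting, the continuation probability p plays the role of the discount factor.
Grim-trigger IC: 16/(1−p) ≥ 23 + 8p/(1−p) ⇒ p ≥ (23−16)/(23−8) = 7/15.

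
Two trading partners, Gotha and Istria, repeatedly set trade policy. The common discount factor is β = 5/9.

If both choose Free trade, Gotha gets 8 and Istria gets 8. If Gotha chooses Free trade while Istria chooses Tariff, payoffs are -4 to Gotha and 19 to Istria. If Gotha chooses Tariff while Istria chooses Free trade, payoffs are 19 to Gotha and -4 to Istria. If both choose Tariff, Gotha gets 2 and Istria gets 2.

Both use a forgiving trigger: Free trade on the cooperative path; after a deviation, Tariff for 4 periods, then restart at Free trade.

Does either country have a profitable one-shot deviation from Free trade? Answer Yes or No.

Yes

Comparing payoff streams over the 5 periods until play realigns: cooperate → 8(1+β+…+β^4); deviate → 19 + 2(β+…+β^4).
Cooperation is sustained iff (8−2)(β+…+β^4) ≥ 19−8.
β+…+β^4 = 5/9·(1−(5/9)^4)/(1−5/9) = 1.1309, and (19−8)/(8−2) = 1.8333.
1.1309 < 1.8333, so cooperation is not sustainable.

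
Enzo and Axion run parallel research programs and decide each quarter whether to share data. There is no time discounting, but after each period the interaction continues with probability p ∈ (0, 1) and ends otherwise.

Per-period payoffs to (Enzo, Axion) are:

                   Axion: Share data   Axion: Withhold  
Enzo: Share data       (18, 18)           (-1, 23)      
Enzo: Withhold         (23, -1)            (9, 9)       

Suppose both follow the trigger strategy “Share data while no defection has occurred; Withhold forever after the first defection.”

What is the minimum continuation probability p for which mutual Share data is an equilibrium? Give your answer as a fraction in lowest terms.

With no time discounting, the continuation probability p plays the role of the discount factor.
Grim-trigger IC: 18/(1−p) ≥ 23 + 9p/(1−p) ⇒ p ≥ (23−18)/(23−9) = 5/14.

5/14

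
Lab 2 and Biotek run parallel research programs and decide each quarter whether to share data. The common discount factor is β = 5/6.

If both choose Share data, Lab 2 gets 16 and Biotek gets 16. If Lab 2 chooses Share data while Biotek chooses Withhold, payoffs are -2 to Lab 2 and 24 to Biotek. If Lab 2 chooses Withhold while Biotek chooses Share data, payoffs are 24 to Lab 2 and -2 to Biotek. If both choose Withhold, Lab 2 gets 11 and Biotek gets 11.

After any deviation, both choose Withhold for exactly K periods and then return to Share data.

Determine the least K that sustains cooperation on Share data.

3

Need Σ_{k=1}^{K} β^k ≥ (24−16)/(16−11) = 1.6000 at β = 5/6.
At K = 2 the sum is 1.5278 < 1.6000; at K = 3 it is 2.1065 ≥ 1.6000.
So the minimum punishment length is K = 3.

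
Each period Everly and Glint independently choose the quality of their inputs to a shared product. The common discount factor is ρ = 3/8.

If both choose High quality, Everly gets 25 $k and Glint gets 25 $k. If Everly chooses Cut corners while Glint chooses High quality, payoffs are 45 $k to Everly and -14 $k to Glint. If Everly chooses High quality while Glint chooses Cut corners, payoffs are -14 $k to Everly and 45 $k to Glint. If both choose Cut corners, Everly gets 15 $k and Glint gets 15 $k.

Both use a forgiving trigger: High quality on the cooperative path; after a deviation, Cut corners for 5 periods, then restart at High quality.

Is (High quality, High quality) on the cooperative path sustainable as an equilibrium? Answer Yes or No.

IC: ρ+…+ρ^5 ≥ (45−25)/(25−15) = 2.
At ρ = 3/8: partial sum = 0.5956 < 2.0000. Cooperation not sustainable.

No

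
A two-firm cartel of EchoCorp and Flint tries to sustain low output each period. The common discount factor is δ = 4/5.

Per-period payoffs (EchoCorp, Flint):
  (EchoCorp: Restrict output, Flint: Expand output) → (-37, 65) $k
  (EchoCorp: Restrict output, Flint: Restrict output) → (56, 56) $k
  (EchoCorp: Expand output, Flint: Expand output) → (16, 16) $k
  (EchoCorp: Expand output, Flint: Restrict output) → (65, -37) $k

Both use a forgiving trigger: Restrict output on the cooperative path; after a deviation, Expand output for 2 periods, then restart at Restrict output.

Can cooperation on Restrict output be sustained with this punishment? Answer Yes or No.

A one-shot deviation gives 65 now, then 16 for 2 periods, then back to 56.
Gain from deviating: (65−56) today; loss: (56−16) in each of the next 2 periods.
No-deviation condition: (56−16)(δ+…+δ^2) ≥ 65−56, i.e. δ+…+δ^2 ≥ 9/40.
At δ = 4/5: δ+…+δ^2 = 1.4400 ≥ 0.2250.
So cooperation is sustainable.

Yes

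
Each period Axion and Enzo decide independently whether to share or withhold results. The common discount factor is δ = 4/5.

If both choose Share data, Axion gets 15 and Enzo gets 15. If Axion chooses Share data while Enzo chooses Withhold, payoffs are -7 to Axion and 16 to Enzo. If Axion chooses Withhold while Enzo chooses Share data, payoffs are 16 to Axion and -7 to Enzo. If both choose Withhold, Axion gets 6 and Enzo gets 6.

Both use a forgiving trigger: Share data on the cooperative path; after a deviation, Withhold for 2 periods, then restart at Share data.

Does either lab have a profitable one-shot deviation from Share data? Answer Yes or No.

No

IC: δ+…+δ^2 ≥ (16−15)/(15−6) = 1/9.
At δ = 4/5: partial sum = 1.4400 ≥ 0.1111. Cooperation sustainable.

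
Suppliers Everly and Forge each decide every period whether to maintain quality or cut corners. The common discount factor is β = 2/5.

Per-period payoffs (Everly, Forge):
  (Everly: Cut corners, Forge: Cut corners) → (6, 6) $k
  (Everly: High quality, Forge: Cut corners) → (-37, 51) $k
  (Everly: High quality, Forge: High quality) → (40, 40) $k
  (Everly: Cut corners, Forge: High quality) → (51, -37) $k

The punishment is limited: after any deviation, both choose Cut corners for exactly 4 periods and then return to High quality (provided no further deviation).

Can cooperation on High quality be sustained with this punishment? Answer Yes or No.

A one-shot deviation gives 51 now, then 6 for 4 periods, then back to 40.
Gain from deviating: (51−40) today; loss: (40−6) in each of the next 4 periods.
No-deviation condition: (40−6)(β+…+β^4) ≥ 51−40, i.e. β+…+β^4 ≥ 11/34.
At β = 2/5: β+…+β^4 = 0.6496 ≥ 0.3235.
So cooperation is sustainable.

Yes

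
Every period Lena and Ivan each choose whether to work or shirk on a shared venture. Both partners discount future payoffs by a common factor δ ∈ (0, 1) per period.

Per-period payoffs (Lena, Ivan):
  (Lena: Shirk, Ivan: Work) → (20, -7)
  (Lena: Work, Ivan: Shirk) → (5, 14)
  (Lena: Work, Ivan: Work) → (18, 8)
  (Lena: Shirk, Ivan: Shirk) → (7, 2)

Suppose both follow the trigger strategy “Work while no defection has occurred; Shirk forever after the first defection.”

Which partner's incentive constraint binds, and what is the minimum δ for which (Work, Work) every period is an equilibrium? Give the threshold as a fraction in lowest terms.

Ivan; δ ≥ 1/2

Lena's threshold: (20−18)/(20−7) = 2/13.
Ivan's threshold: (14−8)/(14−2) = 1/2.
2/13 < 1/2, so Ivan binds and δ* = 1/2.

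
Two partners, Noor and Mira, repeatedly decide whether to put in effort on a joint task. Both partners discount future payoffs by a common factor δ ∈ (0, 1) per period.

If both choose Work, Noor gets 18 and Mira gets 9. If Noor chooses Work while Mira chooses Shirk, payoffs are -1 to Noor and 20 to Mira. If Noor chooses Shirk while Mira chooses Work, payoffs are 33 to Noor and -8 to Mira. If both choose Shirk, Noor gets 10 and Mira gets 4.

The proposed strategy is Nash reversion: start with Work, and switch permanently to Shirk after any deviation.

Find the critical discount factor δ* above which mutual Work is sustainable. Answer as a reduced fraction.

11/16

Noor: cooperation gives 18 each period; deviation gives 33 once then 10 forever.
  18/(1−δ) ≥ 33 + 10δ/(1−δ) ⇒ δ ≥ 15/23.
Mira: cooperation gives 9 each period; deviation gives 20 once then 4 forever.
  δ ≥ 11/16.
Both must hold, so the binding constraint is Mira's: δ ≥ 11/16.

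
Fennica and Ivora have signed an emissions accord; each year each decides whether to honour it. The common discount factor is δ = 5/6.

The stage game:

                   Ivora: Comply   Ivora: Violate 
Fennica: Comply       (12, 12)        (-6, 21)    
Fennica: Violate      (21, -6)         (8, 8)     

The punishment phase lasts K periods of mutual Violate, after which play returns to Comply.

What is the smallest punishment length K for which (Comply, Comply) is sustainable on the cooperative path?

4

No profitable deviation requires (12−8)(δ+…+δ^K) ≥ 21−12, i.e. δ+…+δ^K ≥ 9/4 ≈ 2.2500.
With δ = 5/6, the partial sums are K=1: 0.8333, K=2: 1.5278, K=3: 2.1065, K=4: 2.5887.
K = 4 is the first length at which the sum reaches 2.2500.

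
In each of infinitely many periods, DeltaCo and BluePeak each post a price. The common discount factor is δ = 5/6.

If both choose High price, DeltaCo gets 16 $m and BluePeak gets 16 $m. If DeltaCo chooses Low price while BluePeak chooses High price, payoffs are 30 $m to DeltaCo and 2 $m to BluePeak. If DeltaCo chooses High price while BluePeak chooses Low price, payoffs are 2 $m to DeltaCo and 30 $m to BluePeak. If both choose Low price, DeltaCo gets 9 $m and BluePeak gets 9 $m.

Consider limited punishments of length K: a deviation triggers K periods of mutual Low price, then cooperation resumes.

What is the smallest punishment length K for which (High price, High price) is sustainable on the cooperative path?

3

IC: δ(1−δ^K)/(1−δ) ≥ (30−16)/(16−9) = 2.
With δ = 5/6: need 1 − δ^K ≥ 2·(1−5/6)/(5/6), i.e. δ^K ≤ 0.6000.
Since (5/6)^2 = 0.6944 and (5/6)^3 = 0.5787, the smallest such K is 3.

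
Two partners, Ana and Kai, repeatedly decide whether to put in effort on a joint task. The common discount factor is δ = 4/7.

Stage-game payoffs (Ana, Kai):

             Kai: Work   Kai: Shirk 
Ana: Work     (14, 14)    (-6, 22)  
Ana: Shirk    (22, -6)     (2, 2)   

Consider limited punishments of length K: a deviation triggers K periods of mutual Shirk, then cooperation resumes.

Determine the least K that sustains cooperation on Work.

Need Σ_{k=1}^{K} δ^k ≥ (22−14)/(14−2) = 0.6667 at δ = 4/7.
At K = 1 the sum is 0.5714 < 0.6667; at K = 2 it is 0.8980 ≥ 0.6667.
So the minimum punishment length is K = 2.

2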